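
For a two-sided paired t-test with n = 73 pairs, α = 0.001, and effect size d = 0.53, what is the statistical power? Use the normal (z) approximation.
Power ≈ 0.89

Power calculation (paired t-test, normal approximation):
z_β = d · √n - z_{α/2}
z_β = 0.53 · √73 - 3.291
z_β = 0.53 · 8.544 - 3.291
z_β = 1.238

Power = Φ(z_β) = Φ(1.238) ≈ 0.892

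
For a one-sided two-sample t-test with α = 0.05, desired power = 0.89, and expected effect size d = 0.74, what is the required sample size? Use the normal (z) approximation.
n = 31 per group

Sample size formula (two-sample t-test, normal approximation):
n = 2 · ((z_α + z_β) / d)²

z_α = 1.645 (for α = 0.05, one-sided)
z_β = 1.227 (for power = 0.89)
d = 0.74

n = 2 · ((1.645 + 1.227) / 0.74)²
n = 2 · (3.881)²
n ≈ 30.12
Round up to the next whole number: n = 31 per group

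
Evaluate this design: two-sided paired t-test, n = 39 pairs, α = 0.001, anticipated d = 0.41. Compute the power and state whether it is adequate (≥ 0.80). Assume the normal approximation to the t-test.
Power ≈ 0.23; the study is underpowered (power < 0.80)

Power calculation (paired t-test, normal approximation):
z_β = d · √n - z_{α/2}
z_β = 0.41 · √39 - 3.291
z_β = 0.41 · 6.245 - 3.291
z_β = -0.730

Power = Φ(z_β) = Φ(-0.730) ≈ 0.233

Effect size d = 0.41 is small by Cohen's convention (0.2/0.5/0.8).

Threshold: power ≥ 0.80 is conventionally adequate.
Power ≈ 0.23 → the study is underpowered (power < 0.80).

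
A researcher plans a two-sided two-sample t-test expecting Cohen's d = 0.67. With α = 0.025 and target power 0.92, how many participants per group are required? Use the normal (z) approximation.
n = 60 per group

Sample size formula (two-sample t-test, normal approximation):
n = 2 · ((z_{α/2} + z_β) / d)²

z_{α/2} = 2.241 (for α = 0.025, two-sided)
z_β = 1.405 (for power = 0.92)
d = 0.67

n = 2 · ((2.241 + 1.405) / 0.67)²
n = 2 · (5.442)²
n ≈ 59.23
Round up to the next whole number: n = 60 per group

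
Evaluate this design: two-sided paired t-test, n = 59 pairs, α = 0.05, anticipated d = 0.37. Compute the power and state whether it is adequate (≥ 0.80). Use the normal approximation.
Power ≈ 0.81; the study is adequately powered (power ≥ 0.80)

Power calculation (paired t-test, normal approximation):
z_β = d · √n - z_{α/2}
z_β = 0.37 · √59 - 1.960
z_β = 0.37 · 7.681 - 1.960
z_β = 0.882

Power = Φ(z_β) = Φ(0.882) ≈ 0.811

Effect size d = 0.37 is small by Cohen's convention (0.2/0.5/0.8).

Threshold: power ≥ 0.80 is conventionally adequate.
Power ≈ 0.81 → the study is adequately powered (power ≥ 0.80).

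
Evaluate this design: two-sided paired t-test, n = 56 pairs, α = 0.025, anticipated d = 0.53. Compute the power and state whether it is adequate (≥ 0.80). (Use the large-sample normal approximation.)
Power ≈ 0.96; the study is adequately powered (power ≥ 0.80)

Power calculation (paired t-test, normal approximation):
z_β = d · √n - z_{α/2}
z_β = 0.53 · √56 - 2.241
z_β = 0.53 · 7.483 - 2.241
z_β = 1.725

Power = Φ(z_β) = Φ(1.725) ≈ 0.958

Effect size d = 0.53 is medium by Cohen's convention (0.2/0.5/0.8).

Threshold: power ≥ 0.80 is conventionally adequate.
Power ≈ 0.96 → the study is adequately powered (power ≥ 0.80).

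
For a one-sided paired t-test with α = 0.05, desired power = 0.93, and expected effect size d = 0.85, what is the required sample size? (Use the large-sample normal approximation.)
n = 14 pairs

Sample size formula (paired t-test, normal approximation):
n = ((z_α + z_β) / d)²

z_α = 1.645 (for α = 0.05, one-sided)
z_β = 1.476 (for power = 0.93)
d = 0.85

n = ((1.645 + 1.476) / 0.85)²
n = (3.672)²
n ≈ 13.48
Round up to the next whole number: n = 14 pairs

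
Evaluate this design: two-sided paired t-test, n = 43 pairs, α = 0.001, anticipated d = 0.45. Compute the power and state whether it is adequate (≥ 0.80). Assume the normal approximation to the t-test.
Power ≈ 0.37; the study is underpowered (power < 0.80)

Power calculation (paired t-test, normal approximation):
z_β = d · √n - z_{α/2}
z_β = 0.45 · √43 - 3.291
z_β = 0.45 · 6.557 - 3.291
z_β = -0.340

Power = Φ(z_β) = Φ(-0.340) ≈ 0.367

Effect size d = 0.45 is small by Cohen's convention (0.2/0.5/0.8).

Threshold: power ≥ 0.80 is conventionally adequate.
Power ≈ 0.37 → the study is underpowered (power < 0.80).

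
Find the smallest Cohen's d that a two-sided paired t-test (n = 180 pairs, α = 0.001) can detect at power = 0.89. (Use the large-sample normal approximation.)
d ≈ 0.34

Minimum detectable effect (paired t-test, normal approximation):
d = (z_{α/2} + z_β) / √n
d = (3.291 + 1.227) / √180
d = 4.517 / 13.416
d ≈ 0.34

By Cohen's convention (0.2 small / 0.5 medium / 0.8 large): small effect.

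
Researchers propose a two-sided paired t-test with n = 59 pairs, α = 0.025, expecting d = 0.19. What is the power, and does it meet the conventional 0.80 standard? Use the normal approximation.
Power ≈ 0.22; the study is underpowered (power < 0.80)

Power calculation (paired t-test, normal approximation):
z_β = d · √n - z_{α/2}
z_β = 0.19 · √59 - 2.241
z_β = 0.19 · 7.681 - 2.241
z_β = -0.782

Power = Φ(z_β) = Φ(-0.782) ≈ 0.217

Effect size d = 0.19 is very small by Cohen's convention (0.2/0.5/0.8).

Threshold: power ≥ 0.80 is conventionally adequate.
Power ≈ 0.22 → the study is underpowered (power < 0.80).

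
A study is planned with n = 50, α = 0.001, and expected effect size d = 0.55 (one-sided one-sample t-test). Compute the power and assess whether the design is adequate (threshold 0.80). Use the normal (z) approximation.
Power ≈ 0.79; the study is underpowered (power < 0.80)

Power calculation (one-sample t-test, normal approximation):
z_β = d · √n - z_α
z_β = 0.55 · √50 - 3.090
z_β = 0.55 · 7.071 - 3.090
z_β = 0.799

Power = Φ(z_β) = Φ(0.799) ≈ 0.788

Effect size d = 0.55 is medium by Cohen's convention (0.2/0.5/0.8).

Threshold: power ≥ 0.80 is conventionally adequate.
Power ≈ 0.79 → the study is underpowered (power < 0.80).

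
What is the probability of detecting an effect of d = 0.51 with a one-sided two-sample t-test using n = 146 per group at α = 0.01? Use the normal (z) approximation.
Power ≈ 0.98

Power calculation (two-sample t-test, normal approximation):
z_β = d · √(n/2) - z_α
z_β = 0.51 · √(146/2) - 2.326
z_β = 0.51 · 8.544 - 2.326
z_β = 2.031

Power = Φ(z_β) = Φ(2.031) ≈ 0.979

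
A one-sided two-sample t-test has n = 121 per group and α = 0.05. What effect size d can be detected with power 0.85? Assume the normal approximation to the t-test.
d ≈ 0.34

Minimum detectable effect (two-sample t-test, normal approximation):
d = (z_α + z_β) / √(n/2)
d = (1.645 + 1.036) / √(121/2)
d = 2.681 / 7.778
d ≈ 0.34

By Cohen's convention (0.2 small / 0.5 medium / 0.8 large): small effect.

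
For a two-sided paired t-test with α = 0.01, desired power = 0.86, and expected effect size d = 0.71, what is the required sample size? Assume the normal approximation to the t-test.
n = 27 pairs

Sample size formula (paired t-test, normal approximation):
n = ((z_{α/2} + z_β) / d)²

z_{α/2} = 2.576 (for α = 0.01, two-sided)
z_β = 1.080 (for power = 0.86)
d = 0.71

n = ((2.576 + 1.080) / 0.71)²
n = (5.149)²
n ≈ 26.51
Round up to the next whole number: n = 27 pairs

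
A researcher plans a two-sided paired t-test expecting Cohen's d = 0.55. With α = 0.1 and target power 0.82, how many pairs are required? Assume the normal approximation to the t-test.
n = 22 pairs

Sample size formula (paired t-test, normal approximation):
n = ((z_{α/2} + z_β) / d)²

z_{α/2} = 1.645 (for α = 0.1, two-sided)
z_β = 0.915 (for power = 0.82)
d = 0.55

n = ((1.645 + 0.915) / 0.55)²
n = (4.655)²
n ≈ 21.67
Round up to the next whole number: n = 22 pairs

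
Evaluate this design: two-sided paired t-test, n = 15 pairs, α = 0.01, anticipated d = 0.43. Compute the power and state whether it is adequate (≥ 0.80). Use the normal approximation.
Power ≈ 0.18; the study is underpowered (power < 0.80)

Power calculation (paired t-test, normal approximation):
z_β = d · √n - z_{α/2}
z_β = 0.43 · √15 - 2.576
z_β = 0.43 · 3.873 - 2.576
z_β = -0.910

Power = Φ(z_β) = Φ(-0.910) ≈ 0.181

Effect size d = 0.43 is small by Cohen's convention (0.2/0.5/0.8).

Threshold: power ≥ 0.80 is conventionally adequate.
Power ≈ 0.18 → the study is underpowered (power < 0.80).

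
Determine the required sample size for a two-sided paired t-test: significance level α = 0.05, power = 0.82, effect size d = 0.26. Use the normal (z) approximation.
n = 123 pairs

Sample size formula (paired t-test, normal approximation):
n = ((z_{α/2} + z_β) / d)²

z_{α/2} = 1.960 (for α = 0.05, two-sided)
z_β = 0.915 (for power = 0.82)
d = 0.26

n = ((1.960 + 0.915) / 0.26)²
n = (11.058)²
n ≈ 122.28
Round up to the next whole number: n = 123 pairs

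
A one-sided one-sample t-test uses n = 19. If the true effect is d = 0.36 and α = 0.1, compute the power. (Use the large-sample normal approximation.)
Power ≈ 0.61

Power calculation (one-sample t-test, normal approximation):
z_β = d · √n - z_α
z_β = 0.36 · √19 - 1.282
z_β = 0.36 · 4.359 - 1.282
z_β = 0.288

Power = Φ(z_β) = Φ(0.288) ≈ 0.613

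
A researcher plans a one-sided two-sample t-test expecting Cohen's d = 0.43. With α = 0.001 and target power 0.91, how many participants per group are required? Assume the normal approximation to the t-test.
n = 213 per group

Sample size formula (two-sample t-test, normal approximation):
n = 2 · ((z_α + z_β) / d)²

z_α = 3.090 (for α = 0.001, one-sided)
z_β = 1.341 (for power = 0.91)
d = 0.43

n = 2 · ((3.090 + 1.341) / 0.43)²
n = 2 · (10.305)²
n ≈ 212.39
Round up to the next whole number: n = 213 per group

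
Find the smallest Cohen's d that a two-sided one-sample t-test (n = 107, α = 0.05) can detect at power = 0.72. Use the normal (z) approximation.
d ≈ 0.25

Minimum detectable effect (one-sample t-test, normal approximation):
d = (z_{α/2} + z_β) / √n
d = (1.960 + 0.583) / √107
d = 2.543 / 10.344
d ≈ 0.25

By Cohen's convention (0.2 small / 0.5 medium / 0.8 large): small effect.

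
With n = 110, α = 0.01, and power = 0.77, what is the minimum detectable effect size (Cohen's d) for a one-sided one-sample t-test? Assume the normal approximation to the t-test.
d ≈ 0.29

Minimum detectable effect (one-sample t-test, normal approximation):
d = (z_α + z_β) / √n
d = (2.326 + 0.739) / √110
d = 3.065 / 10.488
d ≈ 0.29

By Cohen's convention (0.2 small / 0.5 medium / 0.8 large): small effect.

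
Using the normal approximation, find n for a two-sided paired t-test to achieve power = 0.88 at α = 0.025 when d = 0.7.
n = 24 pairs

Sample size formula (paired t-test, normal approximation):
n = ((z_{α/2} + z_β) / d)²

z_{α/2} = 2.241 (for α = 0.025, two-sided)
z_β = 1.175 (for power = 0.88)
d = 0.7

n = ((2.241 + 1.175) / 0.7)²
n = (4.880)²
n ≈ 23.81
Round up to the next whole number: n = 24 pairs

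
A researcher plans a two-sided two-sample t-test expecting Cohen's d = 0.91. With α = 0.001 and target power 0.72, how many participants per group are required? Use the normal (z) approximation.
n = 37 per group

Sample size formula (two-sample t-test, normal approximation):
n = 2 · ((z_{α/2} + z_β) / d)²

z_{α/2} = 3.291 (for α = 0.001, two-sided)
z_β = 0.583 (for power = 0.72)
d = 0.91

n = 2 · ((3.291 + 0.583) / 0.91)²
n = 2 · (4.257)²
n ≈ 36.24
Round up to the next whole number: n = 37 per group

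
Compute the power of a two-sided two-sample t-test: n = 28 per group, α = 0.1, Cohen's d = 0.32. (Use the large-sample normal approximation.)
Power ≈ 0.33

Power calculation (two-sample t-test, normal approximation):
z_β = d · √(n/2) - z_{α/2}
z_β = 0.32 · √(28/2) - 1.645
z_β = 0.32 · 3.742 - 1.645
z_β = -0.448

Power = Φ(z_β) = Φ(-0.448) ≈ 0.327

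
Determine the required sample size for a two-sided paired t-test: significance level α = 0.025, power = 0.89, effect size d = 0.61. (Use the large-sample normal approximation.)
n = 33 pairs

Sample size formula (paired t-test, normal approximation):
n = ((z_{α/2} + z_β) / d)²

z_{α/2} = 2.241 (for α = 0.025, two-sided)
z_β = 1.227 (for power = 0.89)
d = 0.61

n = ((2.241 + 1.227) / 0.61)²
n = (5.685)²
n ≈ 32.32
Round up to the next whole number: n = 33 pairs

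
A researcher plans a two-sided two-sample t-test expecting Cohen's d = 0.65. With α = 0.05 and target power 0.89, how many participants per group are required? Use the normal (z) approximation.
n = 49 per group

Sample size formula (two-sample t-test, normal approximation):
n = 2 · ((z_{α/2} + z_β) / d)²

z_{α/2} = 1.960 (for α = 0.05, two-sided)
z_β = 1.227 (for power = 0.89)
d = 0.65

n = 2 · ((1.960 + 1.227) / 0.65)²
n = 2 · (4.903)²
n ≈ 48.08
Round up to the next whole number: n = 49 per group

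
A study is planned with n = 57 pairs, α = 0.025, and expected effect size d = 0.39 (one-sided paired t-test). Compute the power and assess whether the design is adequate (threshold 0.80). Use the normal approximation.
Power ≈ 0.84; the study is adequately powered (power ≥ 0.80)

Power calculation (paired t-test, normal approximation):
z_β = d · √n - z_α
z_β = 0.39 · √57 - 1.960
z_β = 0.39 · 7.550 - 1.960
z_β = 0.984

Power = Φ(z_β) = Φ(0.984) ≈ 0.838

Effect size d = 0.39 is small by Cohen's convention (0.2/0.5/0.8).

Threshold: power ≥ 0.80 is conventionally adequate.
Power ≈ 0.84 → the study is adequately powered (power ≥ 0.80).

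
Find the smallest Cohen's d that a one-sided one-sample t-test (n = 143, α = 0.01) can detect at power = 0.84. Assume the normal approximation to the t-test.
d ≈ 0.28

Minimum detectable effect (one-sample t-test, normal approximation):
d = (z_α + z_β) / √n
d = (2.326 + 0.994) / √143
d = 3.321 / 11.958
d ≈ 0.28

By Cohen's convention (0.2 small / 0.5 medium / 0.8 large): small effect.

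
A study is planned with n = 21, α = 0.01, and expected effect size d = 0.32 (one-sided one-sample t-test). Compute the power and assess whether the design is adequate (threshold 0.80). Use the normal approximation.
Power ≈ 0.19; the study is underpowered (power < 0.80)

Power calculation (one-sample t-test, normal approximation):
z_β = d · √n - z_α
z_β = 0.32 · √21 - 2.326
z_β = 0.32 · 4.583 - 2.326
z_β = -0.860

Power = Φ(z_β) = Φ(-0.860) ≈ 0.195

Effect size d = 0.32 is small by Cohen's convention (0.2/0.5/0.8).

Threshold: power ≥ 0.80 is conventionally adequate.
Power ≈ 0.19 → the study is underpowered (power < 0.80).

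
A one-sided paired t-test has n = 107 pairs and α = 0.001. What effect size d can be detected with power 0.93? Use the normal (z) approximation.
d ≈ 0.44

Minimum detectable effect (paired t-test, normal approximation):
d = (z_α + z_β) / √n
d = (3.090 + 1.476) / √107
d = 4.566 / 10.344
d ≈ 0.44

By Cohen's convention (0.2 small / 0.5 medium / 0.8 large): small effect.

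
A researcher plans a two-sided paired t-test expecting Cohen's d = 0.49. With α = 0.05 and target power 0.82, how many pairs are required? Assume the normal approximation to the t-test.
n = 35 pairs

Sample size formula (paired t-test, normal approximation):
n = ((z_{α/2} + z_β) / d)²

z_{α/2} = 1.960 (for α = 0.05, two-sided)
z_β = 0.915 (for power = 0.82)
d = 0.49

n = ((1.960 + 0.915) / 0.49)²
n = (5.867)²
n ≈ 34.42
Round up to the next whole number: n = 35 pairs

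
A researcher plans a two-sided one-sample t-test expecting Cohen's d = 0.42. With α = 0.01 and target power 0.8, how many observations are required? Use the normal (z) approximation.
n = 67

Sample size formula (one-sample t-test, normal approximation):
n = ((z_{α/2} + z_β) / d)²

z_{α/2} = 2.576 (for α = 0.01, two-sided)
z_β = 0.842 (for power = 0.8)
d = 0.42

n = ((2.576 + 0.842) / 0.42)²
n = (8.138)²
n ≈ 66.23
Round up to the next whole number: n = 67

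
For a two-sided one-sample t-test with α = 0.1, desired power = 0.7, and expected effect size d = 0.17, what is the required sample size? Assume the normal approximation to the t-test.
n = 163

Sample size formula (one-sample t-test, normal approximation):
n = ((z_{α/2} + z_β) / d)²

z_{α/2} = 1.645 (for α = 0.1, two-sided)
z_β = 0.524 (for power = 0.7)
d = 0.17

n = ((1.645 + 0.524) / 0.17)²
n = (12.759)²
n ≈ 162.79
Round up to the next whole number: n = 163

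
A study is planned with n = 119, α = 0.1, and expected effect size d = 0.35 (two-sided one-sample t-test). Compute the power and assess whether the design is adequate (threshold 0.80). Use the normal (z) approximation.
Power ≈ 0.99; the study is adequately powered (power ≥ 0.80)

Power calculation (one-sample t-test, normal approximation):
z_β = d · √n - z_{α/2}
z_β = 0.35 · √119 - 1.645
z_β = 0.35 · 10.909 - 1.645
z_β = 2.173

Power = Φ(z_β) = Φ(2.173) ≈ 0.985

Effect size d = 0.35 is small by Cohen's convention (0.2/0.5/0.8).

Threshold: power ≥ 0.80 is conventionally adequate.
Power ≈ 0.99 → the study is adequately powered (power ≥ 0.80).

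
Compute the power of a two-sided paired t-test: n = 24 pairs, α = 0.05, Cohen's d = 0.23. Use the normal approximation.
Power ≈ 0.20

Power calculation (paired t-test, normal approximation):
z_β = d · √n - z_{α/2}
z_β = 0.23 · √24 - 1.960
z_β = 0.23 · 4.899 - 1.960
z_β = -0.833

Power = Φ(z_β) = Φ(-0.833) ≈ 0.202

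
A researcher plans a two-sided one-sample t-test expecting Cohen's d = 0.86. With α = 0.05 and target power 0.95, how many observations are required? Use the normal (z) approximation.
n = 18

Sample size formula (one-sample t-test, normal approximation):
n = ((z_{α/2} + z_β) / d)²

z_{α/2} = 1.960 (for α = 0.05, two-sided)
z_β = 1.645 (for power = 0.95)
d = 0.86

n = ((1.960 + 1.645) / 0.86)²
n = (4.192)²
n ≈ 17.57
Round up to the next whole number: n = 18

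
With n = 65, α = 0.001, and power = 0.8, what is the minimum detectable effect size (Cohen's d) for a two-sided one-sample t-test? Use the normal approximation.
d ≈ 0.51

Minimum detectable effect (one-sample t-test, normal approximation):
d = (z_{α/2} + z_β) / √n
d = (3.291 + 0.842) / √65
d = 4.132 / 8.062
d ≈ 0.51

By Cohen's convention (0.2 small / 0.5 medium / 0.8 large): medium effect.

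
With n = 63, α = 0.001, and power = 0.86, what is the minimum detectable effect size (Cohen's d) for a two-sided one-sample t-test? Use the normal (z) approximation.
d ≈ 0.55

Minimum detectable effect (one-sample t-test, normal approximation):
d = (z_{α/2} + z_β) / √n
d = (3.291 + 1.080) / √63
d = 4.371 / 7.937
d ≈ 0.55

By Cohen's convention (0.2 small / 0.5 medium / 0.8 large): medium effect.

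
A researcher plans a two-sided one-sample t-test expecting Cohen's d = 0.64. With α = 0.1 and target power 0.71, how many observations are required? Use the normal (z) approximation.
n = 12

Sample size formula (one-sample t-test, normal approximation):
n = ((z_{α/2} + z_β) / d)²

z_{α/2} = 1.645 (for α = 0.1, two-sided)
z_β = 0.553 (for power = 0.71)
d = 0.64

n = ((1.645 + 0.553) / 0.64)²
n = (3.434)²
n ≈ 11.79
Round up to the next whole number: n = 12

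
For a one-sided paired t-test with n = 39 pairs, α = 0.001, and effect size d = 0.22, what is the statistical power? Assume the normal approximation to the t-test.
Power ≈ 0.04

Power calculation (paired t-test, normal approximation):
z_β = d · √n - z_α
z_β = 0.22 · √39 - 3.090
z_β = 0.22 · 6.245 - 3.090
z_β = -1.716

Power = Φ(z_β) = Φ(-1.716) ≈ 0.043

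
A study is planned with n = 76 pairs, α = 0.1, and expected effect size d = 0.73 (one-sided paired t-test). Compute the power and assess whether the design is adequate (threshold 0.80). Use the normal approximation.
Power ≈ 1.00; the study is adequately powered (power ≥ 0.80)

Power calculation (paired t-test, normal approximation):
z_β = d · √n - z_α
z_β = 0.73 · √76 - 1.282
z_β = 0.73 · 8.718 - 1.282
z_β = 5.082

Power = Φ(z_β) = Φ(5.082) ≈ 1.000

Effect size d = 0.73 is medium by Cohen's convention (0.2/0.5/0.8).

Threshold: power ≥ 0.80 is conventionally adequate.
Power ≈ 1.00 → the study is adequately powered (power ≥ 0.80).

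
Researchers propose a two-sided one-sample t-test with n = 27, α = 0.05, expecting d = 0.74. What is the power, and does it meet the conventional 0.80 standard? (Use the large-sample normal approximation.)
Power ≈ 0.97; the study is adequately powered (power ≥ 0.80)

Power calculation (one-sample t-test, normal approximation):
z_β = d · √n - z_{α/2}
z_β = 0.74 · √27 - 1.960
z_β = 0.74 · 5.196 - 1.960
z_β = 1.885

Power = Φ(z_β) = Φ(1.885) ≈ 0.970

Effect size d = 0.74 is medium by Cohen's convention (0.2/0.5/0.8).

Threshold: power ≥ 0.80 is conventionally adequate.
Power ≈ 0.97 → the study is adequately powered (power ≥ 0.80).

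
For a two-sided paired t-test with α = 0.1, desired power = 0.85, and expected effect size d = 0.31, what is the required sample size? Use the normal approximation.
n = 75 pairs

Sample size formula (paired t-test, normal approximation):
n = ((z_{α/2} + z_β) / d)²

z_{α/2} = 1.645 (for α = 0.1, two-sided)
z_β = 1.036 (for power = 0.85)
d = 0.31

n = ((1.645 + 1.036) / 0.31)²
n = (8.648)²
n ≈ 74.79
Round up to the next whole number: n = 75 pairs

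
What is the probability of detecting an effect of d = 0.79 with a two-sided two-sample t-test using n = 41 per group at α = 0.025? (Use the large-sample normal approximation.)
Power ≈ 0.91

Power calculation (two-sample t-test, normal approximation):
z_β = d · √(n/2) - z_{α/2}
z_β = 0.79 · √(41/2) - 2.241
z_β = 0.79 · 4.528 - 2.241
z_β = 1.335

Power = Φ(z_β) = Φ(1.335) ≈ 0.909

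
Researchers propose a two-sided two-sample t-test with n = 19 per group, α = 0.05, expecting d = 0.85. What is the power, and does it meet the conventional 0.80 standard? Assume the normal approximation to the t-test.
Power ≈ 0.75; the study is underpowered (power < 0.80)

Power calculation (two-sample t-test, normal approximation):
z_β = d · √(n/2) - z_{α/2}
z_β = 0.85 · √(19/2) - 1.960
z_β = 0.85 · 3.082 - 1.960
z_β = 0.660

Power = Φ(z_β) = Φ(0.660) ≈ 0.745

Effect size d = 0.85 is large by Cohen's convention (0.2/0.5/0.8).

Threshold: power ≥ 0.80 is conventionally adequate.
Power ≈ 0.75 → the study is underpowered (power < 0.80).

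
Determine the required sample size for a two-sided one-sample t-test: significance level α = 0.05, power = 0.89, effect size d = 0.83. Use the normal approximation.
n = 15

Sample size formula (one-sample t-test, normal approximation):
n = ((z_{α/2} + z_β) / d)²

z_{α/2} = 1.960 (for α = 0.05, two-sided)
z_β = 1.227 (for power = 0.89)
d = 0.83

n = ((1.960 + 1.227) / 0.83)²
n = (3.840)²
n ≈ 14.75
Round up to the next whole number: n = 15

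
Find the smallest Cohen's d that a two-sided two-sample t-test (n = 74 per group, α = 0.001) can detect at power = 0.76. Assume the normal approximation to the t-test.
d ≈ 0.66

Minimum detectable effect (two-sample t-test, normal approximation):
d = (z_{α/2} + z_β) / √(n/2)
d = (3.291 + 0.706) / √(74/2)
d = 3.997 / 6.083
d ≈ 0.66

By Cohen's convention (0.2 small / 0.5 medium / 0.8 large): medium effect.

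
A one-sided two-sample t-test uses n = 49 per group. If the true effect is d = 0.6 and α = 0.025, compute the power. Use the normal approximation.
Power ≈ 0.84

Power calculation (two-sample t-test, normal approximation):
z_β = d · √(n/2) - z_α
z_β = 0.6 · √(49/2) - 1.960
z_β = 0.6 · 4.950 - 1.960
z_β = 1.010

Power = Φ(z_β) = Φ(1.010) ≈ 0.844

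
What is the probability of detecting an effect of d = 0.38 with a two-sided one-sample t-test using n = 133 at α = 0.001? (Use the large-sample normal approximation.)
Power ≈ 0.86

Power calculation (one-sample t-test, normal approximation):
z_β = d · √n - z_{α/2}
z_β = 0.38 · √133 - 3.291
z_β = 0.38 · 11.533 - 3.291
z_β = 1.092

Power = Φ(z_β) = Φ(1.092) ≈ 0.863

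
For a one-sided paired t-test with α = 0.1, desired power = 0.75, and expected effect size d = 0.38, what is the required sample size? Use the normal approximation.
n = 27 pairs

Sample size formula (paired t-test, normal approximation):
n = ((z_α + z_β) / d)²

z_α = 1.282 (for α = 0.1, one-sided)
z_β = 0.674 (for power = 0.75)
d = 0.38

n = ((1.282 + 0.674) / 0.38)²
n = (5.147)²
n ≈ 26.49
Round up to the next whole number: n = 27 pairs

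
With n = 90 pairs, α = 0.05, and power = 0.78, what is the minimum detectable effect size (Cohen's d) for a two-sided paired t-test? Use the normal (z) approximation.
d ≈ 0.29

Minimum detectable effect (paired t-test, normal approximation):
d = (z_{α/2} + z_β) / √n
d = (1.960 + 0.772) / √90
d = 2.732 / 9.487
d ≈ 0.29

By Cohen's convention (0.2 small / 0.5 medium / 0.8 large): small effect.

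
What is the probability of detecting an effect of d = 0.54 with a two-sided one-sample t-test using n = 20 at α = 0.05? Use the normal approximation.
Power ≈ 0.68

Power calculation (one-sample t-test, normal approximation):
z_β = d · √n - z_{α/2}
z_β = 0.54 · √20 - 1.960
z_β = 0.54 · 4.472 - 1.960
z_β = 0.455

Power = Φ(z_β) = Φ(0.455) ≈ 0.675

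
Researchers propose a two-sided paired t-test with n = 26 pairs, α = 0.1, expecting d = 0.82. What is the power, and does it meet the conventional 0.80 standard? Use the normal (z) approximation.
Power ≈ 0.99; the study is adequately powered (power ≥ 0.80)

Power calculation (paired t-test, normal approximation):
z_β = d · √n - z_{α/2}
z_β = 0.82 · √26 - 1.645
z_β = 0.82 · 5.099 - 1.645
z_β = 2.536

Power = Φ(z_β) = Φ(2.536) ≈ 0.994

Effect size d = 0.82 is large by Cohen's convention (0.2/0.5/0.8).

Threshold: power ≥ 0.80 is conventionally adequate.
Power ≈ 0.99 → the study is adequately powered (power ≥ 0.80).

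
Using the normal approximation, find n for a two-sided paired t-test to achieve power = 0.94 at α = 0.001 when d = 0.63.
n = 60 pairs

Sample size formula (paired t-test, normal approximation):
n = ((z_{α/2} + z_β) / d)²

z_{α/2} = 3.291 (for α = 0.001, two-sided)
z_β = 1.555 (for power = 0.94)
d = 0.63

n = ((3.291 + 1.555) / 0.63)²
n = (7.692)²
n ≈ 59.17
Round up to the next whole number: n = 60 pairs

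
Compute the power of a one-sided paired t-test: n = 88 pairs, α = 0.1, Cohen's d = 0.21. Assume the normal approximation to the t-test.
Power ≈ 0.75

Power calculation (paired t-test, normal approximation):
z_β = d · √n - z_α
z_β = 0.21 · √88 - 1.282
z_β = 0.21 · 9.381 - 1.282
z_β = 0.688

Power = Φ(z_β) = Φ(0.688) ≈ 0.754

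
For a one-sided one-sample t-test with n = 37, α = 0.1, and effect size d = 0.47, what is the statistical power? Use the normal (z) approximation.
Power ≈ 0.94

Power calculation (one-sample t-test, normal approximation):
z_β = d · √n - z_α
z_β = 0.47 · √37 - 1.282
z_β = 0.47 · 6.083 - 1.282
z_β = 1.577

Power = Φ(z_β) = Φ(1.577) ≈ 0.943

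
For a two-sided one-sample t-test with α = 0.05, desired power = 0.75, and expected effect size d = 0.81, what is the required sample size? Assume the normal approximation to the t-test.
n = 11

Sample size formula (one-sample t-test, normal approximation):
n = ((z_{α/2} + z_β) / d)²

z_{α/2} = 1.960 (for α = 0.05, two-sided)
z_β = 0.674 (for power = 0.75)
d = 0.81

n = ((1.960 + 0.674) / 0.81)²
n = (3.252)²
n ≈ 10.58
Round up to the next whole number: n = 11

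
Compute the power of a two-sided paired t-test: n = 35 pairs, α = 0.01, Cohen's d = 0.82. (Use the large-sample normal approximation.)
Power ≈ 0.99

Power calculation (paired t-test, normal approximation):
z_β = d · √n - z_{α/2}
z_β = 0.82 · √35 - 2.576
z_β = 0.82 · 5.916 - 2.576
z_β = 2.275

Power = Φ(z_β) = Φ(2.275) ≈ 0.989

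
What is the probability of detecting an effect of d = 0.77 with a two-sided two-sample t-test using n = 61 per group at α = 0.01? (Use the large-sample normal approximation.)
Power ≈ 0.95

Power calculation (two-sample t-test, normal approximation):
z_β = d · √(n/2) - z_{α/2}
z_β = 0.77 · √(61/2) - 2.576
z_β = 0.77 · 5.523 - 2.576
z_β = 1.677

Power = Φ(z_β) = Φ(1.677) ≈ 0.953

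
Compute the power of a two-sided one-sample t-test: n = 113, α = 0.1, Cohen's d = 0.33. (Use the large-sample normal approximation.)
Power ≈ 0.97

Power calculation (one-sample t-test, normal approximation):
z_β = d · √n - z_{α/2}
z_β = 0.33 · √113 - 1.645
z_β = 0.33 · 10.630 - 1.645
z_β = 1.863

Power = Φ(z_β) = Φ(1.863) ≈ 0.969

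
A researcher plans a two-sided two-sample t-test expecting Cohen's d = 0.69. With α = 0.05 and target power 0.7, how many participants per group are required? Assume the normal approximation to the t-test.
n = 26 per group

Sample size formula (two-sample t-test, normal approximation):
n = 2 · ((z_{α/2} + z_β) / d)²

z_{α/2} = 1.960 (for α = 0.05, two-sided)
z_β = 0.524 (for power = 0.7)
d = 0.69

n = 2 · ((1.960 + 0.524) / 0.69)²
n = 2 · (3.600)²
n ≈ 25.92
Round up to the next whole number: n = 26 per group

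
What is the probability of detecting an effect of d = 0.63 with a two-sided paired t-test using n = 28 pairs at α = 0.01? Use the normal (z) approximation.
Power ≈ 0.78

Power calculation (paired t-test, normal approximation):
z_β = d · √n - z_{α/2}
z_β = 0.63 · √28 - 2.576
z_β = 0.63 · 5.292 - 2.576
z_β = 0.758

Power = Φ(z_β) = Φ(0.758) ≈ 0.776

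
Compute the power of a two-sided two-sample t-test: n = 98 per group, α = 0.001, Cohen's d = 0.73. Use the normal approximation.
Power ≈ 0.97

Power calculation (two-sample t-test, normal approximation):
z_β = d · √(n/2) - z_{α/2}
z_β = 0.73 · √(98/2) - 3.291
z_β = 0.73 · 7.000 - 3.291
z_β = 1.819

Power = Φ(z_β) = Φ(1.819) ≈ 0.966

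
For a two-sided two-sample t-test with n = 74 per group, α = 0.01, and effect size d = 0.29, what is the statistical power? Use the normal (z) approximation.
Power ≈ 0.21

Power calculation (two-sample t-test, normal approximation):
z_β = d · √(n/2) - z_{α/2}
z_β = 0.29 · √(74/2) - 2.576
z_β = 0.29 · 6.083 - 2.576
z_β = -0.812

Power = Φ(z_β) = Φ(-0.812) ≈ 0.208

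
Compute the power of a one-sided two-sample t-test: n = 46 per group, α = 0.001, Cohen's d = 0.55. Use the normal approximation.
Power ≈ 0.33

Power calculation (two-sample t-test, normal approximation):
z_β = d · √(n/2) - z_α
z_β = 0.55 · √(46/2) - 3.090
z_β = 0.55 · 4.796 - 3.090
z_β = -0.453

Power = Φ(z_β) = Φ(-0.453) ≈ 0.325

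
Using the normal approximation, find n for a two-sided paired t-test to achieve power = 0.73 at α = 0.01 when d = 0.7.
n = 21 pairs

Sample size formula (paired t-test, normal approximation):
n = ((z_{α/2} + z_β) / d)²

z_{α/2} = 2.576 (for α = 0.01, two-sided)
z_β = 0.613 (for power = 0.73)
d = 0.7

n = ((2.576 + 0.613) / 0.7)²
n = (4.556)²
n ≈ 20.76
Round up to the next whole number: n = 21 pairs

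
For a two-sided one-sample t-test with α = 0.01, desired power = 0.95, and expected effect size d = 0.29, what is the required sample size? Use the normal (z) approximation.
n = 212

Sample size formula (one-sample t-test, normal approximation):
n = ((z_{α/2} + z_β) / d)²

z_{α/2} = 2.576 (for α = 0.01, two-sided)
z_β = 1.645 (for power = 0.95)
d = 0.29

n = ((2.576 + 1.645) / 0.29)²
n = (14.555)²
n ≈ 211.85
Round up to the next whole number: n = 212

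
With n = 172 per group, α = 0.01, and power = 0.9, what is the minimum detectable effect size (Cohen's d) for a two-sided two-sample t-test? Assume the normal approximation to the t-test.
d ≈ 0.42

Minimum detectable effect (two-sample t-test, normal approximation):
d = (z_{α/2} + z_β) / √(n/2)
d = (2.576 + 1.282) / √(172/2)
d = 3.857 / 9.274
d ≈ 0.42

By Cohen's convention (0.2 small / 0.5 medium / 0.8 large): small effect.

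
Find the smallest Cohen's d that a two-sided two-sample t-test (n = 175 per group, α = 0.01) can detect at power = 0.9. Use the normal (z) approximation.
d ≈ 0.41

Minimum detectable effect (two-sample t-test, normal approximation):
d = (z_{α/2} + z_β) / √(n/2)
d = (2.576 + 1.282) / √(175/2)
d = 3.857 / 9.354
d ≈ 0.41

By Cohen's convention (0.2 small / 0.5 medium / 0.8 large): small effect.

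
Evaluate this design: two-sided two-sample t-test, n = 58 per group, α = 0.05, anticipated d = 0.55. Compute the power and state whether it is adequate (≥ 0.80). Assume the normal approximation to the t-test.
Power ≈ 0.84; the study is adequately powered (power ≥ 0.80)

Power calculation (two-sample t-test, normal approximation):
z_β = d · √(n/2) - z_{α/2}
z_β = 0.55 · √(58/2) - 1.960
z_β = 0.55 · 5.385 - 1.960
z_β = 1.002

Power = Φ(z_β) = Φ(1.002) ≈ 0.842

Effect size d = 0.55 is medium by Cohen's convention (0.2/0.5/0.8).

Threshold: power ≥ 0.80 is conventionally adequate.
Power ≈ 0.84 → the study is adequately powered (power ≥ 0.80).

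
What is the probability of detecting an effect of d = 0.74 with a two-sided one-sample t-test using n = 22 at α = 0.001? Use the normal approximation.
Power ≈ 0.57

Power calculation (one-sample t-test, normal approximation):
z_β = d · √n - z_{α/2}
z_β = 0.74 · √22 - 3.291
z_β = 0.74 · 4.690 - 3.291
z_β = 0.180

Power = Φ(z_β) = Φ(0.180) ≈ 0.572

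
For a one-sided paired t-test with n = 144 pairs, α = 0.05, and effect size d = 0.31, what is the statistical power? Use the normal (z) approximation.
Power ≈ 0.98

Power calculation (paired t-test, normal approximation):
z_β = d · √n - z_α
z_β = 0.31 · √144 - 1.645
z_β = 0.31 · 12.000 - 1.645
z_β = 2.075

Power = Φ(z_β) = Φ(2.075) ≈ 0.981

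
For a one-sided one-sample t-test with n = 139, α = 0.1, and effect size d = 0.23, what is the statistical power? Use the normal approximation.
Power ≈ 0.92

Power calculation (one-sample t-test, normal approximation):
z_β = d · √n - z_α
z_β = 0.23 · √139 - 1.282
z_β = 0.23 · 11.790 - 1.282
z_β = 1.430

Power = Φ(z_β) = Φ(1.430) ≈ 0.924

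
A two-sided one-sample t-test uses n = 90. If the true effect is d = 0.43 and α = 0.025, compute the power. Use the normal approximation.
Power ≈ 0.97

Power calculation (one-sample t-test, normal approximation):
z_β = d · √n - z_{α/2}
z_β = 0.43 · √90 - 2.241
z_β = 0.43 · 9.487 - 2.241
z_β = 1.838

Power = Φ(z_β) = Φ(1.838) ≈ 0.967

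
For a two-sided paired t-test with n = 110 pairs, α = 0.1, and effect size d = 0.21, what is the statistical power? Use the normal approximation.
Power ≈ 0.71

Power calculation (paired t-test, normal approximation):
z_β = d · √n - z_{α/2}
z_β = 0.21 · √110 - 1.645
z_β = 0.21 · 10.488 - 1.645
z_β = 0.558

Power = Φ(z_β) = Φ(0.558) ≈ 0.711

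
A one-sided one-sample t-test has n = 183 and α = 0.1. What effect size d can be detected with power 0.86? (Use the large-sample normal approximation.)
d ≈ 0.17

Minimum detectable effect (one-sample t-test, normal approximation):
d = (z_α + z_β) / √n
d = (1.282 + 1.080) / √183
d = 2.362 / 13.528
d ≈ 0.17

By Cohen's convention (0.2 small / 0.5 medium / 0.8 large): very small effect.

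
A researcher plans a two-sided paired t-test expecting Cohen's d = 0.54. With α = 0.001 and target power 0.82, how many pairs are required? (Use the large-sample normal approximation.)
n = 61 pairs

Sample size formula (paired t-test, normal approximation):
n = ((z_{α/2} + z_β) / d)²

z_{α/2} = 3.291 (for α = 0.001, two-sided)
z_β = 0.915 (for power = 0.82)
d = 0.54

n = ((3.291 + 0.915) / 0.54)²
n = (7.789)²
n ≈ 60.67
Round up to the next whole number: n = 61 pairs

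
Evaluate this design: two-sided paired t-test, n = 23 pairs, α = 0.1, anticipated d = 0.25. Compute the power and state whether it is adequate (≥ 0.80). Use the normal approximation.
Power ≈ 0.33; the study is underpowered (power < 0.80)

Power calculation (paired t-test, normal approximation):
z_β = d · √n - z_{α/2}
z_β = 0.25 · √23 - 1.645
z_β = 0.25 · 4.796 - 1.645
z_β = -0.446

Power = Φ(z_β) = Φ(-0.446) ≈ 0.328

Effect size d = 0.25 is small by Cohen's convention (0.2/0.5/0.8).

Threshold: power ≥ 0.80 is conventionally adequate.
Power ≈ 0.33 → the study is underpowered (power < 0.80).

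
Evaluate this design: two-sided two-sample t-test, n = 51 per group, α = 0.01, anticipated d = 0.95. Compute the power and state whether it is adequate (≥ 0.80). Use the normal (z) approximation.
Power ≈ 0.99; the study is adequately powered (power ≥ 0.80)

Power calculation (two-sample t-test, normal approximation):
z_β = d · √(n/2) - z_{α/2}
z_β = 0.95 · √(51/2) - 2.576
z_β = 0.95 · 5.050 - 2.576
z_β = 2.221

Power = Φ(z_β) = Φ(2.221) ≈ 0.987

Effect size d = 0.95 is large by Cohen's convention (0.2/0.5/0.8).

Threshold: power ≥ 0.80 is conventionally adequate.
Power ≈ 0.99 → the study is adequately powered (power ≥ 0.80).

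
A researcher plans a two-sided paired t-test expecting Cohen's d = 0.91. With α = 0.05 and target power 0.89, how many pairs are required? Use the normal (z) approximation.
n = 13 pairs

Sample size formula (paired t-test, normal approximation):
n = ((z_{α/2} + z_β) / d)²

z_{α/2} = 1.960 (for α = 0.05, two-sided)
z_β = 1.227 (for power = 0.89)
d = 0.91

n = ((1.960 + 1.227) / 0.91)²
n = (3.502)²
n ≈ 12.26
Round up to the next whole number: n = 13 pairs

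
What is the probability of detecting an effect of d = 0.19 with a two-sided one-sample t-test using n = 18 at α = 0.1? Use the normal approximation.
Power ≈ 0.20

Power calculation (one-sample t-test, normal approximation):
z_β = d · √n - z_{α/2}
z_β = 0.19 · √18 - 1.645
z_β = 0.19 · 4.243 - 1.645
z_β = -0.839

Power = Φ(z_β) = Φ(-0.839) ≈ 0.201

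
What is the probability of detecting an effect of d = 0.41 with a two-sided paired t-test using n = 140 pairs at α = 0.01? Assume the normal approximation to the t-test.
Power ≈ 0.99

Power calculation (paired t-test, normal approximation):
z_β = d · √n - z_{α/2}
z_β = 0.41 · √140 - 2.576
z_β = 0.41 · 11.832 - 2.576
z_β = 2.275

Power = Φ(z_β) = Φ(2.275) ≈ 0.989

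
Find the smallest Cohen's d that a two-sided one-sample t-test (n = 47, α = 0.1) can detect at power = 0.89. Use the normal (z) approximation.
d ≈ 0.42

Minimum detectable effect (one-sample t-test, normal approximation):
d = (z_{α/2} + z_β) / √n
d = (1.645 + 1.227) / √47
d = 2.871 / 6.856
d ≈ 0.42

By Cohen's convention (0.2 small / 0.5 medium / 0.8 large): small effect.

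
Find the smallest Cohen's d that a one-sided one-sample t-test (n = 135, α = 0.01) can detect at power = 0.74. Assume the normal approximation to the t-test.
d ≈ 0.26

Minimum detectable effect (one-sample t-test, normal approximation):
d = (z_α + z_β) / √n
d = (2.326 + 0.643) / √135
d = 2.970 / 11.619
d ≈ 0.26

By Cohen's convention (0.2 small / 0.5 medium / 0.8 large): small effect.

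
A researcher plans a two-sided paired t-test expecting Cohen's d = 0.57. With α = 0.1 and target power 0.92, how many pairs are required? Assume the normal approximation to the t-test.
n = 29 pairs

Sample size formula (paired t-test, normal approximation):
n = ((z_{α/2} + z_β) / d)²

z_{α/2} = 1.645 (for α = 0.1, two-sided)
z_β = 1.405 (for power = 0.92)
d = 0.57

n = ((1.645 + 1.405) / 0.57)²
n = (5.351)²
n ≈ 28.63
Round up to the next whole number: n = 29 pairs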